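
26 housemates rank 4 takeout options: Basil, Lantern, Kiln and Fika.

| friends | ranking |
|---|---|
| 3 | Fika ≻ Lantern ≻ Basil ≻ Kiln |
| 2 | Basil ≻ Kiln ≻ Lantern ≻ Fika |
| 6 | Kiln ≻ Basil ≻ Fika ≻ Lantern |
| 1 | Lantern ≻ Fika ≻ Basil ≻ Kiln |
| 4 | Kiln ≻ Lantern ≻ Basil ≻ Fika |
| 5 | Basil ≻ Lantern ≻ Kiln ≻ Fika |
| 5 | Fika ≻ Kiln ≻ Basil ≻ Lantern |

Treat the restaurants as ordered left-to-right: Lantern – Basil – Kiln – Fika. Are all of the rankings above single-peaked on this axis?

no

Axis positions: Lantern=1, Basil=2, Kiln=3, Fika=4.
Ballot type 1: ranking walks positions 4-1-2-3; Lantern is ranked above Kiln even though Kiln lies between Lantern and the peak Fika on the axis — preferences dip and rise again. Not single-peaked.
Ballot type 2 (peak Basil at position 2): ranking walks positions 2-3-1-4, expanding outward from the peak — single-peaked.
Ballot type 3 (peak Kiln at position 3): ranking walks positions 3-2-4-1, expanding outward from the peak — single-peaked.
Ballot type 4: ranking walks positions 1-4-2-3; Fika is ranked above Basil even though Basil lies between Fika and the peak Lantern on the axis — preferences dip and rise again. Not single-peaked.
Ballot type 5: ranking walks positions 3-1-2-4; Lantern is ranked above Basil even though Basil lies between Lantern and the peak Kiln on the axis — preferences dip and rise again. Not single-peaked.
Ballot type 6 (peak Basil at position 2): ranking walks positions 2-1-3-4, expanding outward from the peak — single-peaked.
Ballot type 7 (peak Fika at position 4): ranking walks positions 4-3-2-1, expanding outward from the peak — single-peaked.
Ballot type 1 violates single-peakedness, so the profile is not single-peaked on this axis.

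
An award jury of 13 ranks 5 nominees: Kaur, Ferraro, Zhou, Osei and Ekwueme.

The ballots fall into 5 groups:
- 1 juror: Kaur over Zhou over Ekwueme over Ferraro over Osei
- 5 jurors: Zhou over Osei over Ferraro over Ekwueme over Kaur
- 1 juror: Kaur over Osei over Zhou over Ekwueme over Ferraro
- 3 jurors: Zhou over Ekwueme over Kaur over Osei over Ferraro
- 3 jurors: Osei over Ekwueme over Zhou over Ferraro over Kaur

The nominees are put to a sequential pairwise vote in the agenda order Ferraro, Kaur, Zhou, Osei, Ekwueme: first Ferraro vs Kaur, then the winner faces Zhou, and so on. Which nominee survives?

Zhou

Round 1: Ferraro vs Kaur — 8–5, Ferraro advances.
Round 2: Ferraro vs Zhou — 0–13, Zhou advances.
Round 3: Zhou vs Osei — 9–4, Zhou advances.
Round 4: Zhou vs Ekwueme — 10–3, Zhou advances.
The agenda winner is Zhou.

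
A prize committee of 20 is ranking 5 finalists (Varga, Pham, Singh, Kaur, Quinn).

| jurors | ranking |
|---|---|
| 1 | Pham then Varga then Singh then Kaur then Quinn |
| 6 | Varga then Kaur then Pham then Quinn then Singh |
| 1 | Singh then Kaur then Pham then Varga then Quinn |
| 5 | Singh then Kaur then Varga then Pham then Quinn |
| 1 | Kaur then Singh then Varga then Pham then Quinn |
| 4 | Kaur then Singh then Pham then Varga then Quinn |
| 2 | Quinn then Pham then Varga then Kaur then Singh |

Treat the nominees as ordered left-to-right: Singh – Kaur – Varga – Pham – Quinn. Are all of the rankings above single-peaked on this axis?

Axis positions: Singh=1, Kaur=2, Varga=3, Pham=4, Quinn=5.
Type 1: ranking walks positions 4-3-1-2-5; Singh is ranked above Kaur even though Kaur lies between Singh and the peak Pham on the axis — preferences dip and rise again. Not single-peaked.
Type 2 (peak Varga at position 3): ranking walks positions 3-2-4-5-1, expanding outward from the peak — single-peaked.
Type 3: ranking walks positions 1-2-4-3-5; Pham is ranked above Varga even though Varga lies between Pham and the peak Singh on the axis — preferences dip and rise again. Not single-peaked.
Type 4 (peak Singh at position 1): ranking walks positions 1-2-3-4-5, expanding outward from the peak — single-peaked.
Type 5 (peak Kaur at position 2): ranking walks positions 2-1-3-4-5, expanding outward from the peak — single-peaked.
Type 6: ranking walks positions 2-1-4-3-5; Pham is ranked above Varga even though Varga lies between Pham and the peak Kaur on the axis — preferences dip and rise again. Not single-peaked.
Type 7 (peak Quinn at position 5): ranking walks positions 5-4-3-2-1, expanding outward from the peak — single-peaked.
Type 1 violates single-peakedness, so the profile is not single-peaked on this axis.

no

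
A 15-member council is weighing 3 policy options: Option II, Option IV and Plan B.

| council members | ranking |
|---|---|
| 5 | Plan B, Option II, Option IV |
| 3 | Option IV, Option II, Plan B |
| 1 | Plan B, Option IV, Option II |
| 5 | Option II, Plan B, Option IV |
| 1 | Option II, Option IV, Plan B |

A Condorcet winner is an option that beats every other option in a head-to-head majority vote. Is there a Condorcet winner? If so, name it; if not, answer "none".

Option II

Head-to-head results (15 council members):
Option II vs Option IV: 5+5+1 = 11 for Option II, 4 for Option IV — Option II by 11–4.
Option II vs Plan B: Option II is ranked higher on 3+5+1 = 9 ballots, Plan B on 6. Option II wins 9–6.
Option IV vs Plan B: Option IV is ranked higher on 3+1 = 4 ballots, Plan B on 11. Plan B wins 11–4.
Option II beats each of Option IV, Plan B — Option II is the Condorcet winner.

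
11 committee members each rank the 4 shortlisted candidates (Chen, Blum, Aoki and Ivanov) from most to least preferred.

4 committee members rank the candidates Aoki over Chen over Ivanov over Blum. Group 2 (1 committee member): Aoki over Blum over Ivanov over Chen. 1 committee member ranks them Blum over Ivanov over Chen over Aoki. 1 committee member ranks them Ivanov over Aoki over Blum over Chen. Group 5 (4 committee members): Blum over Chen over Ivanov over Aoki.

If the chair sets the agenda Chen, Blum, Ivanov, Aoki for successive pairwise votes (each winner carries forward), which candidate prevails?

Round 1: Chen vs Blum — 4–7, Blum advances.
Round 2: Blum vs Ivanov — 6–5, Blum advances.
Round 3: Blum vs Aoki — 5–6, Aoki advances.
Aoki survives the agenda.

Aoki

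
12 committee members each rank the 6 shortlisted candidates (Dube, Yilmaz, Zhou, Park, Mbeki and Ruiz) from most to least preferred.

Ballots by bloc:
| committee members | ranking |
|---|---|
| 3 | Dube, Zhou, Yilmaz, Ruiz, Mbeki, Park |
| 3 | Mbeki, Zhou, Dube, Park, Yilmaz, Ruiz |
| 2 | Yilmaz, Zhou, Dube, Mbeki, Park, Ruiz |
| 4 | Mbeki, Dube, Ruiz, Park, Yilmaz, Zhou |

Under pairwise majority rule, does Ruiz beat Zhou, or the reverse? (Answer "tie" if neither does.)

Ballots ranking Ruiz above Zhou: 4.
Ballots ranking Zhou above Ruiz: 12 − 4 = 8.
Zhou wins the head-to-head 8–4.

Zhou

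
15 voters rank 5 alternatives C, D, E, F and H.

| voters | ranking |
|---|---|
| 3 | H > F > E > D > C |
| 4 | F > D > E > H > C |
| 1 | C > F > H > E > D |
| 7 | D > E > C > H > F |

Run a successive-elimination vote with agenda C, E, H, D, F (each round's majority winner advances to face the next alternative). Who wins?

Round 1: C vs E — 1–14, E advances.
Round 2: E vs H — 11–4, E advances.
Round 3: E vs D — 4–11, D advances.
Round 4: D vs F — 7–8, F advances.
F survives the agenda.

F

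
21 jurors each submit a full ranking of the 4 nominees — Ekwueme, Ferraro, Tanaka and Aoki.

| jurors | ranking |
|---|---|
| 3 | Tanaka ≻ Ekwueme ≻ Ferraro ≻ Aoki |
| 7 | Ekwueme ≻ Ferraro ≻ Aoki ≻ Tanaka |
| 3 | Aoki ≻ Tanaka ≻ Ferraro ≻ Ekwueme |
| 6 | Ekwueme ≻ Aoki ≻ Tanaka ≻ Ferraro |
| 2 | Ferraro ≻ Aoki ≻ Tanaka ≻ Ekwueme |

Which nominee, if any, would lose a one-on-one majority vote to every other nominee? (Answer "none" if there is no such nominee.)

Head-to-head results (21 jurors):
Ekwueme vs Ferraro: Ekwueme is ranked higher on 3+7+6 = 16 ballots, Ferraro on 5. Ekwueme wins 16–5.
Ekwueme vs Tanaka: Ekwueme wins 13–8.
Ekwueme vs Aoki: Ekwueme is ranked higher on 3+7+6 = 16 ballots, Aoki on 5. Ekwueme wins 16–5.
Ferraro vs Tanaka: Tanaka, 12–9.
Ferraro vs Aoki: Ferraro is ranked higher on 3+7+2 = 12 ballots, Aoki on 9. Ferraro wins 12–9.
Tanaka vs Aoki: 3 for Tanaka, 18 for Aoki — Aoki by 18–3.
No nominee is winless: Ekwueme beats Ferraro; Ferraro beats Aoki; Tanaka beats Ferraro; Aoki beats Tanaka. There is no Condorcet loser.

none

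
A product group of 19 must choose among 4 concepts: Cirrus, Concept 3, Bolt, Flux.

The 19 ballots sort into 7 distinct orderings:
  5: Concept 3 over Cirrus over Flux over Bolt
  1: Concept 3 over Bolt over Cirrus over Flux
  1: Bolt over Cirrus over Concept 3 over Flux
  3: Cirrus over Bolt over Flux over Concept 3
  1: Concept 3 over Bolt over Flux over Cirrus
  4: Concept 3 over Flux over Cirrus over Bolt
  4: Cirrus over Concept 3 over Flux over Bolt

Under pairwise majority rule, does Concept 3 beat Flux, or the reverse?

Ballots ranking Concept 3 above Flux: 5 + 1 + 1 + 1 + 4 + 4 = 16.
Ballots ranking Flux above Concept 3: 19 − 16 = 3.
Concept 3 wins the head-to-head 16–3.

Concept 3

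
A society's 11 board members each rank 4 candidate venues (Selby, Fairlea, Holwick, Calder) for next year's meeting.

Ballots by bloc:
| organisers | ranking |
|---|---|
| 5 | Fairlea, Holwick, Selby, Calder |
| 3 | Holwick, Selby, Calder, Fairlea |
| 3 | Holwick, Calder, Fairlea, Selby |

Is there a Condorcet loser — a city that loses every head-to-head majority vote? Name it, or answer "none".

none

Pairwise majorities:
Selby vs Fairlea: Fairlea, 8–3.
Selby vs Holwick: Holwick, 11–0.
Selby–Calder: Selby 8–3.
Fairlea vs Holwick: Fairlea preferred on 5 ballots; Holwick wins 6–5.
Fairlea vs Calder: Calder wins 6–5.
Holwick vs Calder: 5+3+3 = 11 for Holwick, 0 for Calder — Holwick by 11–0.
Every city wins at least one matchup (Selby beats Calder; Fairlea beats Selby; Holwick beats Selby; Calder beats Fairlea), so there is no Condorcet loser.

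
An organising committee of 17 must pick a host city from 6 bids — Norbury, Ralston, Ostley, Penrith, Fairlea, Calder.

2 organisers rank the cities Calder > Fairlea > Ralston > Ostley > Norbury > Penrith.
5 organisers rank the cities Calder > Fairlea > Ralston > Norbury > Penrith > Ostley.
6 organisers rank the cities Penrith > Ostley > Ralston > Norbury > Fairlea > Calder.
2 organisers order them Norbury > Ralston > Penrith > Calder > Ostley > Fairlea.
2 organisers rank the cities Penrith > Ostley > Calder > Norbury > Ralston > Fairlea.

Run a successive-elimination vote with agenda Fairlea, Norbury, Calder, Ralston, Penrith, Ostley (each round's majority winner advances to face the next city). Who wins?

Penrith

Round 1: Fairlea vs Norbury — 7–10, Norbury advances.
Round 2: Norbury vs Calder — 8–9, Calder advances.
Round 3: Calder vs Ralston — 9–8, Calder advances.
Round 4: Calder vs Penrith — 7–10, Penrith advances.
Round 5: Penrith vs Ostley — 15–2, Penrith advances.
Penrith survives the agenda.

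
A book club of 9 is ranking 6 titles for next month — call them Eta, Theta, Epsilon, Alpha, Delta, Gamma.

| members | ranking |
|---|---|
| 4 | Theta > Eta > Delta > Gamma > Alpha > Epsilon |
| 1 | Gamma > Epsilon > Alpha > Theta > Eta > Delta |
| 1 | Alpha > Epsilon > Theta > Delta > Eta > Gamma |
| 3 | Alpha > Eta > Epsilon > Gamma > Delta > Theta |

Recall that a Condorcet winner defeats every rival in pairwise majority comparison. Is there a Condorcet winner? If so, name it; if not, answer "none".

none

Check each pair by majority over 9 ballots:
Eta–Theta: Theta 6–3.
Eta vs Epsilon: Eta wins 7–2.
Eta vs Alpha: Alpha wins 5–4.
Eta vs Delta: Eta, 8–1.
Eta–Gamma: Eta 8–1.
Theta vs Epsilon: Epsilon, 5–4.
Theta–Alpha: Alpha 5–4.
Theta vs Delta: Theta wins 6–3.
Theta vs Gamma: Theta, 5–4.
Epsilon–Alpha: Alpha 8–1.
Epsilon vs Delta: Epsilon, 5–4.
Epsilon vs Gamma: Gamma, 5–4.
Alpha–Delta: Alpha 5–4.
Alpha vs Gamma: Gamma, 5–4.
Delta–Gamma: Delta 5–4.
Every book loses at least once (Eta loses to Theta; Theta loses to Epsilon; Epsilon loses to Eta; Alpha loses to Gamma; Delta loses to Eta; Gamma loses to Eta). The majority relation contains the cycle Eta > Epsilon > Theta > Eta, so there is no Condorcet winner.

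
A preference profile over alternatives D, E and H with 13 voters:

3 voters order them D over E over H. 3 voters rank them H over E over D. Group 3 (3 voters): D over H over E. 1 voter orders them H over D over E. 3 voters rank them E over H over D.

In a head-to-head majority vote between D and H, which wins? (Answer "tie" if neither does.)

Ballots ranking D above H: 3 + 3 = 6.
Ballots ranking H above D: 13 − 6 = 7.
H wins the head-to-head 7–6.

H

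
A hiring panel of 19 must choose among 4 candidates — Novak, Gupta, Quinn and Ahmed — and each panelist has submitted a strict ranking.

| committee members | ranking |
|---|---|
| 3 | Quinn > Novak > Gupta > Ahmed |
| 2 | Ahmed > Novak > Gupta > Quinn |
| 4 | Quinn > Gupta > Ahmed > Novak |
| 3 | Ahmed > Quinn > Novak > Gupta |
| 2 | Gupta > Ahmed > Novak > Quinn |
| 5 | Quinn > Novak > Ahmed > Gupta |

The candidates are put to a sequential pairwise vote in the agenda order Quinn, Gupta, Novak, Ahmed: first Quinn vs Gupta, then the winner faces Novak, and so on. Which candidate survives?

Quinn

Round 1: Quinn vs Gupta — 15–4, Quinn advances.
Round 2: Quinn vs Novak — 15–4, Quinn advances.
Round 3: Quinn vs Ahmed — 12–7, Quinn advances.
Quinn survives the agenda.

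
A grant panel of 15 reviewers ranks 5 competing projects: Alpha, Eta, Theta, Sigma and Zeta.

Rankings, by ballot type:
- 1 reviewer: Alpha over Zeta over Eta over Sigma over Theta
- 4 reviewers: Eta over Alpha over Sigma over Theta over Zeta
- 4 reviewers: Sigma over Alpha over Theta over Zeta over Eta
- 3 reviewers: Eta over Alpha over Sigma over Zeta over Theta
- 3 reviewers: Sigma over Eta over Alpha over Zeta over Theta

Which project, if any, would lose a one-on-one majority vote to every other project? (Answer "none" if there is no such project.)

Head-to-head results (15 reviewers):
Alpha vs Eta: Alpha preferred on 1+4 = 5 ballots; Eta wins 10–5.
Alpha vs Theta: Alpha preferred on 1+4+4+3+3 = 15 ballots; Alpha wins 15–0.
Alpha–Sigma: Alpha 8–7.
Alpha vs Zeta: Alpha preferred on 1+4+4+3+3 = 15 ballots; Alpha wins 15–0.
Eta vs Theta: 1+4+3+3 = 11 for Eta, 4 for Theta — Eta by 11–4.
Eta vs Sigma: Eta wins 8–7.
Eta vs Zeta: Eta is ranked higher on 4+3+3 = 10 ballots, Zeta on 5. Eta wins 10–5.
Theta vs Sigma: 0 to 15, Sigma.
Theta–Zeta: Theta 8–7.
Sigma vs Zeta: Sigma, 14–1.
Zeta is beaten in every head-to-head and is the Condorcet loser.

Zeta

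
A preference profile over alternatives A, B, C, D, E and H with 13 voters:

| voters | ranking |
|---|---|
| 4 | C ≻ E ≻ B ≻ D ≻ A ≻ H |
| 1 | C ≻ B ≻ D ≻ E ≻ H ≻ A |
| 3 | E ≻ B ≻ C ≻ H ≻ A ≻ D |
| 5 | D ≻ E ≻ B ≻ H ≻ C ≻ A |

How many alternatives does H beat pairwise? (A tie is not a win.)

H against each rival (13 voters):
H vs A: H wins 9–4.
H vs B: B wins 13–0.
H vs C: C wins 8–5.
H vs D: 3 for H, 10 for D — D by 10–3.
H vs E: 0 for H, 13 for E — E by 13–0.
H beats A; loses to B, C, D, E — 1 pairwise win.

1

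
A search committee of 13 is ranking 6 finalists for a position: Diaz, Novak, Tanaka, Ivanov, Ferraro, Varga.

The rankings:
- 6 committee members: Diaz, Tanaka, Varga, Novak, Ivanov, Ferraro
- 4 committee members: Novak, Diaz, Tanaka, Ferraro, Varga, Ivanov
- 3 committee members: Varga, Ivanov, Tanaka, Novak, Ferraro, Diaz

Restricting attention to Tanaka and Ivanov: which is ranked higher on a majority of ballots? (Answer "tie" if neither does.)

Ballots ranking Tanaka above Ivanov: 6 + 4 = 10.
Ballots ranking Ivanov above Tanaka: 13 − 10 = 3.
Tanaka wins the head-to-head 10–3.

Tanaka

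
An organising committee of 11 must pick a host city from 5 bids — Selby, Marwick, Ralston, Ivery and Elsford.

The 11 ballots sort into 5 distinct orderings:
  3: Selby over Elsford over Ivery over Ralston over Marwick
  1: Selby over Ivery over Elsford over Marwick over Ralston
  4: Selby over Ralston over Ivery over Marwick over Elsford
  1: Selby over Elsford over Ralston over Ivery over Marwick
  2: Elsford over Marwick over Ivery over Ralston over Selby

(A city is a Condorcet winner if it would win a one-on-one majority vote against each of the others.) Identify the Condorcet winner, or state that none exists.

Selby

Check each pair by majority over 11 ballots:
Selby vs Marwick: Selby is ranked higher on 3+1+4+1 = 9 ballots, Marwick on 2. Selby wins 9–2.
Selby vs Ralston: Selby is ranked higher on 3+1+4+1 = 9 ballots, Ralston on 2. Selby wins 9–2.
Selby vs Ivery: Selby preferred on 3+1+4+1 = 9 ballots; Selby wins 9–2.
Selby vs Elsford: Selby is ranked higher on 3+1+4+1 = 9 ballots, Elsford on 2. Selby wins 9–2.
Marwick vs Ralston: 3 to 8, Ralston.
Marwick vs Ivery: Marwick preferred on 2 ballots; Ivery wins 9–2.
Marwick vs Elsford: Marwick is ranked higher on 4 ballots, Elsford on 7. Elsford wins 7–4.
Ralston vs Ivery: Ralston is ranked higher on 4+1 = 5 ballots, Ivery on 6. Ivery wins 6–5.
Ralston vs Elsford: 4 to 7, Elsford.
Ivery vs Elsford: 5 to 6, Elsford.
Selby beats each of Marwick, Ralston, Ivery, Elsford — Selby is the Condorcet winner.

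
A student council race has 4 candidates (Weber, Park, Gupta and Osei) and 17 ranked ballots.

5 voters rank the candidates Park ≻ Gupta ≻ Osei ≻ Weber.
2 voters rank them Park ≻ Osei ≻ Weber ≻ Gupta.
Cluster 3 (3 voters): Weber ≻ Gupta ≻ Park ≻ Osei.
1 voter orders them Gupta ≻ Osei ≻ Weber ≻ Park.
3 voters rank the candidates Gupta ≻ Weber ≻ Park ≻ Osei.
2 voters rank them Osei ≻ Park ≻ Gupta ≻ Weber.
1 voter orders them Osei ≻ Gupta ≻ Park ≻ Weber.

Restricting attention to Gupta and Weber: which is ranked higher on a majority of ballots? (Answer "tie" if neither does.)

Ballots ranking Gupta above Weber: 5 + 1 + 3 + 2 + 1 = 12.
Ballots ranking Weber above Gupta: 17 − 12 = 5.
Gupta wins the head-to-head 12–5.

Gupta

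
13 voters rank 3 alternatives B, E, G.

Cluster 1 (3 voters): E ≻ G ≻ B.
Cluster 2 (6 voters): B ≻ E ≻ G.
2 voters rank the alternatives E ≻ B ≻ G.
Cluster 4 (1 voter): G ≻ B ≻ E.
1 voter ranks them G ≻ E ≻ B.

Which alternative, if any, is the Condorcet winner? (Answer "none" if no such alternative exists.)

B

Check each pair by majority over 13 ballots:
B vs E: B, 7–6.
B vs G: B, 8–5.
E vs G: E, 11–2.
B wins every pairwise contest, so B is the Condorcet winner.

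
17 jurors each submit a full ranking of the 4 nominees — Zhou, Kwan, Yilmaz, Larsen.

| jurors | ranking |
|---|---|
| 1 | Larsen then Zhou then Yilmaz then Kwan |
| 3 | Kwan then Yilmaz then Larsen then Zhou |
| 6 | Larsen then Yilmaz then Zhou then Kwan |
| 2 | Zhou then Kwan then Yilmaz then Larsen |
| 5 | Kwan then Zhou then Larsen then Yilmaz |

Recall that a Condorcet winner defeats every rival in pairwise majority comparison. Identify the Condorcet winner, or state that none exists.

Check each pair by majority over 17 ballots:
Zhou–Kwan: Zhou 9–8.
Zhou–Yilmaz: Yilmaz 9–8.
Zhou–Larsen: Larsen 10–7.
Kwan vs Yilmaz: Kwan is ranked higher on 3+2+5 = 10 ballots, Yilmaz on 7. Kwan wins 10–7.
Kwan–Larsen: Kwan 10–7.
Yilmaz vs Larsen: 3+2 = 5 for Yilmaz, 12 for Larsen — Larsen by 12–5.
Every nominee loses at least once (Zhou loses to Yilmaz; Kwan loses to Zhou; Yilmaz loses to Kwan; Larsen loses to Kwan). The majority relation contains the cycle Zhou > Kwan > Yilmaz > Zhou, so there is no Condorcet winner.

none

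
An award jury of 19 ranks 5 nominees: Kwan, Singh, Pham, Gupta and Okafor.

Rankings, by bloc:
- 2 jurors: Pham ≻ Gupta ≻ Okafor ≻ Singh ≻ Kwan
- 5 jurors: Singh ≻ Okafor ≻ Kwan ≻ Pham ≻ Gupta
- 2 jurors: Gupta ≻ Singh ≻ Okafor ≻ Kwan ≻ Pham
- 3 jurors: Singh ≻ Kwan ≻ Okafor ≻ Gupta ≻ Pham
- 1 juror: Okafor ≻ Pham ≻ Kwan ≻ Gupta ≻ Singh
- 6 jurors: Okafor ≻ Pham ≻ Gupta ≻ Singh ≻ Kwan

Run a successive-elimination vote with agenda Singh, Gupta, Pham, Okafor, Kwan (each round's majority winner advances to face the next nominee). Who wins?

Round 1: Singh vs Gupta — 8–11, Gupta advances.
Round 2: Gupta vs Pham — 5–14, Pham advances.
Round 3: Pham vs Okafor — 2–17, Okafor advances.
Round 4: Okafor vs Kwan — 16–3, Okafor advances.
Okafor survives the agenda.

Okafor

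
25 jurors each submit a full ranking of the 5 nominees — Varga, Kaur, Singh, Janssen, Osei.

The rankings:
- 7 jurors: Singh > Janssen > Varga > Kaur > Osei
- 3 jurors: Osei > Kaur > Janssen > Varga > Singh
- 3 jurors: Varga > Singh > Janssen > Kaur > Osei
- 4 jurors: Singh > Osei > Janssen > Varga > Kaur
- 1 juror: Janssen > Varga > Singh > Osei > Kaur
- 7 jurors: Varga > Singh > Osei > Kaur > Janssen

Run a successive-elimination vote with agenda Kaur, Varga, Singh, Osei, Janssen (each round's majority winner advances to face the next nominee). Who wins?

Janssen

Round 1: Kaur vs Varga — 3–22, Varga advances.
Round 2: Varga vs Singh — 14–11, Varga advances.
Round 3: Varga vs Osei — 18–7, Varga advances.
Round 4: Varga vs Janssen — 10–15, Janssen advances.
Janssen survives the agenda.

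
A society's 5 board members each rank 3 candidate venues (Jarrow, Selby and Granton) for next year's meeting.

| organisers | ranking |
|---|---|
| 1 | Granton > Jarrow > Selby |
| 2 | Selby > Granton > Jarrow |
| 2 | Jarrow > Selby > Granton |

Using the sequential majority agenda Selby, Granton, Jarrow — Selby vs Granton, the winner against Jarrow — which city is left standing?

Jarrow

Round 1: Selby vs Granton — 4–1, Selby advances.
Round 2: Selby vs Jarrow — 2–3, Jarrow advances.
Jarrow survives the agenda.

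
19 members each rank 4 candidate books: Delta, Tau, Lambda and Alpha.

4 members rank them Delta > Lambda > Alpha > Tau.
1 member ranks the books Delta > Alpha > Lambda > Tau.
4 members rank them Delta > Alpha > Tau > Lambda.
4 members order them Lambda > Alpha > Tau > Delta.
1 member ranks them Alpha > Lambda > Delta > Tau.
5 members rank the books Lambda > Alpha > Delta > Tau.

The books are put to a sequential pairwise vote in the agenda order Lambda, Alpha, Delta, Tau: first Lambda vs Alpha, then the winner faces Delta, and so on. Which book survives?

Lambda

Round 1: Lambda vs Alpha — 13–6, Lambda advances.
Round 2: Lambda vs Delta — 10–9, Lambda advances.
Round 3: Lambda vs Tau — 15–4, Lambda advances.
The agenda winner is Lambda.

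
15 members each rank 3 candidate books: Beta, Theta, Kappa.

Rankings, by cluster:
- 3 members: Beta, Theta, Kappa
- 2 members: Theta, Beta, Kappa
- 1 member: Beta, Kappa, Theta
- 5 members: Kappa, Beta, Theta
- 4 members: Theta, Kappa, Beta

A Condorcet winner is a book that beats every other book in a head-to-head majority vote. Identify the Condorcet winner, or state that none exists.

none

Check each pair by majority over 15 ballots:
Beta vs Theta: Beta is ranked higher on 3+1+5 = 9 ballots, Theta on 6. Beta wins 9–6.
Beta–Kappa: Kappa 9–6.
Theta vs Kappa: 9 to 6, Theta.
No book is unbeaten: Beta loses to Kappa; Theta loses to Beta; Kappa loses to Theta. In particular Beta > Theta > Kappa > Beta is a majority cycle — no Condorcet winner exists.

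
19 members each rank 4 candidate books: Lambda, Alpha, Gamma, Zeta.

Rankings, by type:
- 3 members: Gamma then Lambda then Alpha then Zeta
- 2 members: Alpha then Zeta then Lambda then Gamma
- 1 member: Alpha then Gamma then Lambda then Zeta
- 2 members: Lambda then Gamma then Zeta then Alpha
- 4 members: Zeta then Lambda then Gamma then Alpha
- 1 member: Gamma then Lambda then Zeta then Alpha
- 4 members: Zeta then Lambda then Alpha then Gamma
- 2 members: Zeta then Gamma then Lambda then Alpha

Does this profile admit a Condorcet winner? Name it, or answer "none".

Zeta

Check each pair by majority over 19 ballots:
Lambda vs Alpha: Lambda preferred on 3+2+4+1+4+2 = 16 ballots; Lambda wins 16–3.
Lambda vs Gamma: Lambda is ranked higher on 2+2+4+4 = 12 ballots, Gamma on 7. Lambda wins 12–7.
Lambda vs Zeta: 7 to 12, Zeta.
Alpha vs Gamma: Alpha is ranked higher on 2+1+4 = 7 ballots, Gamma on 12. Gamma wins 12–7.
Alpha vs Zeta: Alpha preferred on 3+2+1 = 6 ballots; Zeta wins 13–6.
Gamma vs Zeta: 7 to 12, Zeta.
Zeta wins every pairwise contest, so Zeta is the Condorcet winner.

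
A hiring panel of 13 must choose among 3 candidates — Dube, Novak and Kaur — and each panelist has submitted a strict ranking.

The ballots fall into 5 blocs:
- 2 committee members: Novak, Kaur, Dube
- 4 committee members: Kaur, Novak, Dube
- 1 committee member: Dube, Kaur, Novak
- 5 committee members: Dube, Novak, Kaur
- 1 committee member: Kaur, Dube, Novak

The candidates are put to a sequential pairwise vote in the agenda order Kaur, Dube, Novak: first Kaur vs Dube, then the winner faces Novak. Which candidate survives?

Novak

Round 1: Kaur vs Dube — 7–6, Kaur advances.
Round 2: Kaur vs Novak — 6–7, Novak advances.
Novak survives the agenda.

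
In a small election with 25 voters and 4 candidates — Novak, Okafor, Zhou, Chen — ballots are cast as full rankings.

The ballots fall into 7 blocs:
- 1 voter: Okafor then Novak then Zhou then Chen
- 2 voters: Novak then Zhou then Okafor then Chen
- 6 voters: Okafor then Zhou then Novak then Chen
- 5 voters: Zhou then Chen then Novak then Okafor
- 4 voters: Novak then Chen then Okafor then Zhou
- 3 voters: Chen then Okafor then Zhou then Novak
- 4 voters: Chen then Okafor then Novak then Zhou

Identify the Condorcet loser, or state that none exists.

Head-to-head results (25 voters):
Novak vs Okafor: Novak preferred on 2+5+4 = 11 ballots; Okafor wins 14–11.
Novak vs Zhou: Novak is ranked higher on 1+2+4+4 = 11 ballots, Zhou on 14. Zhou wins 14–11.
Novak vs Chen: Novak wins 13–12.
Okafor vs Zhou: Okafor preferred on 1+6+4+3+4 = 18 ballots; Okafor wins 18–7.
Okafor vs Chen: 1+2+6 = 9 for Okafor, 16 for Chen — Chen by 16–9.
Zhou vs Chen: Zhou is ranked higher on 1+2+6+5 = 14 ballots, Chen on 11. Zhou wins 14–11.
No candidate is winless: Novak beats Chen; Okafor beats Novak; Zhou beats Novak; Chen beats Okafor. There is no Condorcet loser.

none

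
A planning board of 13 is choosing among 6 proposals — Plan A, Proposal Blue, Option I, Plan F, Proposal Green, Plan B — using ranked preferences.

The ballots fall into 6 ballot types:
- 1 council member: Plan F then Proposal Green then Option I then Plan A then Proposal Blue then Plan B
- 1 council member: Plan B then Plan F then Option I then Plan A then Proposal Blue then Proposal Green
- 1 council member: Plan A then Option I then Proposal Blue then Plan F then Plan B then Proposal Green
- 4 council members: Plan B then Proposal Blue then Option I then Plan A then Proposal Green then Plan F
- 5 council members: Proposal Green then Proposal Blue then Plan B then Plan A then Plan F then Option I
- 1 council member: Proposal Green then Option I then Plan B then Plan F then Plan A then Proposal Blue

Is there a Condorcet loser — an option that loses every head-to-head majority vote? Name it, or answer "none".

Pairwise majorities:
Plan A vs Proposal Blue: Plan A is ranked higher on 1+1+1+1 = 4 ballots, Proposal Blue on 9. Proposal Blue wins 9–4.
Plan A vs Option I: Option I wins 7–6.
Plan A vs Plan F: 1+4+5 = 10 for Plan A, 3 for Plan F — Plan A by 10–3.
Plan A vs Proposal Green: Proposal Green, 7–6.
Plan A vs Plan B: 1+1 = 2 for Plan A, 11 for Plan B — Plan B by 11–2.
Proposal Blue vs Option I: 9 to 4, Proposal Blue.
Proposal Blue vs Plan F: 10 to 3, Proposal Blue.
Proposal Blue vs Proposal Green: Proposal Blue is ranked higher on 1+1+4 = 6 ballots, Proposal Green on 7. Proposal Green wins 7–6.
Proposal Blue vs Plan B: Proposal Blue wins 7–6.
Option I vs Plan F: Plan F wins 7–6.
Option I vs Proposal Green: 6 to 7, Proposal Green.
Option I vs Plan B: Option I preferred on 1+1+1 = 3 ballots; Plan B wins 10–3.
Plan F–Proposal Green: Proposal Green 10–3.
Plan F vs Plan B: Plan F preferred on 1+1 = 2 ballots; Plan B wins 11–2.
Proposal Green–Plan B: Proposal Green 7–6.
No option is winless: Plan A beats Plan F; Proposal Blue beats Plan A; Option I beats Plan A; Plan F beats Option I; Proposal Green beats Plan A; Plan B beats Plan A. There is no Condorcet loser.

none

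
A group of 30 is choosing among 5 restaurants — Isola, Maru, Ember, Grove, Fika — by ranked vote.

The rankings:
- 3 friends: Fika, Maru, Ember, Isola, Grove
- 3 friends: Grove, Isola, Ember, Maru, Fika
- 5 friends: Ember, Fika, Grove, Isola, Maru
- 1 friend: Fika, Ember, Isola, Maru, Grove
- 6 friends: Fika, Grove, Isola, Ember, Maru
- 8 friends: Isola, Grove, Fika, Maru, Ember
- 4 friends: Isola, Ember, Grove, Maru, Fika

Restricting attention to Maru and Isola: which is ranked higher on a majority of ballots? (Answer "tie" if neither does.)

Isola

Ballots ranking Maru above Isola: 3.
Ballots ranking Isola above Maru: 30 − 3 = 27.
Isola wins the head-to-head 27–3.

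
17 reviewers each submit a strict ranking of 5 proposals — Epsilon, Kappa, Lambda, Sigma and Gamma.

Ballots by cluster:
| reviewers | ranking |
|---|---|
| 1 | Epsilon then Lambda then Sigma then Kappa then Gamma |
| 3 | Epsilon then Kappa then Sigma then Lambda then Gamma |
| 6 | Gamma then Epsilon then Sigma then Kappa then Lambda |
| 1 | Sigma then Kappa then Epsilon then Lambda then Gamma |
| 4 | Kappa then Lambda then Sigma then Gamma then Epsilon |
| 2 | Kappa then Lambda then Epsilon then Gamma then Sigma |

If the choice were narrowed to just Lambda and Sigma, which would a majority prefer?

Ballots ranking Lambda above Sigma: 1 + 4 + 2 = 7.
Ballots ranking Sigma above Lambda: 17 − 7 = 10.
Sigma wins the head-to-head 10–7.

Sigma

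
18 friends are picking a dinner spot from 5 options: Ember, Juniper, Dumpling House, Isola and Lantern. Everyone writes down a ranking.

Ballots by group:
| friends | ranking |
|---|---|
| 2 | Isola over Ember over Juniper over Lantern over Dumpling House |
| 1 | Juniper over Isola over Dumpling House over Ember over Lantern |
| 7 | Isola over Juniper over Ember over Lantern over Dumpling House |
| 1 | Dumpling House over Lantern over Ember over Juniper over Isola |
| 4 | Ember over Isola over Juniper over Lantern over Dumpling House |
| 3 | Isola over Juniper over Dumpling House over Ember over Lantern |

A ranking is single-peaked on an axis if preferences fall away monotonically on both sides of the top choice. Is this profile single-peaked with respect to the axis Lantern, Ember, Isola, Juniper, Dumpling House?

no

Axis positions: Lantern=1, Ember=2, Isola=3, Juniper=4, Dumpling House=5.
Group 1 (peak Isola at position 3): ranking walks positions 3-2-4-1-5, expanding outward from the peak — single-peaked.
Group 2 (peak Juniper at position 4): ranking walks positions 4-3-5-2-1, expanding outward from the peak — single-peaked.
Group 3 (peak Isola at position 3): ranking walks positions 3-4-2-1-5, expanding outward from the peak — single-peaked.
Group 4: ranking walks positions 5-1-2-4-3; Lantern is ranked above Juniper even though Juniper lies between Lantern and the peak Dumpling House on the axis — preferences dip and rise again. Not single-peaked.
Group 5 (peak Ember at position 2): ranking walks positions 2-3-4-1-5, expanding outward from the peak — single-peaked.
Group 6 (peak Isola at position 3): ranking walks positions 3-4-5-2-1, expanding outward from the peak — single-peaked.
Group 4 violates single-peakedness, so the profile is not single-peaked on this axis.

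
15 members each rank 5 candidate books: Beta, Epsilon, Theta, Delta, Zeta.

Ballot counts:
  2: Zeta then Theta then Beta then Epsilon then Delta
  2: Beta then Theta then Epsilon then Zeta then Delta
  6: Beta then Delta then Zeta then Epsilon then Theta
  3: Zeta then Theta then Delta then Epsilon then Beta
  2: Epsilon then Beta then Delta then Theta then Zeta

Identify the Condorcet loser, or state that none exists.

Theta

Pairwise majorities:
Beta vs Epsilon: 10 to 5, Beta.
Beta–Theta: Beta 10–5.
Beta vs Delta: 12 to 3, Beta.
Beta vs Zeta: 2+6+2 = 10 for Beta, 5 for Zeta — Beta by 10–5.
Epsilon vs Theta: Epsilon is ranked higher on 6+2 = 8 ballots, Theta on 7. Epsilon wins 8–7.
Epsilon vs Delta: Epsilon preferred on 2+2+2 = 6 ballots; Delta wins 9–6.
Epsilon vs Zeta: Zeta, 11–4.
Theta vs Delta: 2+2+3 = 7 for Theta, 8 for Delta — Delta by 8–7.
Theta vs Zeta: Theta preferred on 2+2 = 4 ballots; Zeta wins 11–4.
Delta vs Zeta: Delta, 8–7.
Theta loses to every other book — it is the Condorcet loser.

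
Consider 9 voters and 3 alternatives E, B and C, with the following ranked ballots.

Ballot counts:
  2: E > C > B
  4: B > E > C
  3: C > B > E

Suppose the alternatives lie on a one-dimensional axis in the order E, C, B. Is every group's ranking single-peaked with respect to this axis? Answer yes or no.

Axis positions: E=1, C=2, B=3.
Group 1 (peak E at position 1): ranking walks positions 1-2-3, expanding outward from the peak — single-peaked.
Group 2: ranking walks positions 3-1-2; E is ranked above C even though C lies between E and the peak B on the axis — preferences dip and rise again. Not single-peaked.
Group 3 (peak C at position 2): ranking walks positions 2-3-1, expanding outward from the peak — single-peaked.
Group 2 violates single-peakedness, so the profile is not single-peaked on this axis.

no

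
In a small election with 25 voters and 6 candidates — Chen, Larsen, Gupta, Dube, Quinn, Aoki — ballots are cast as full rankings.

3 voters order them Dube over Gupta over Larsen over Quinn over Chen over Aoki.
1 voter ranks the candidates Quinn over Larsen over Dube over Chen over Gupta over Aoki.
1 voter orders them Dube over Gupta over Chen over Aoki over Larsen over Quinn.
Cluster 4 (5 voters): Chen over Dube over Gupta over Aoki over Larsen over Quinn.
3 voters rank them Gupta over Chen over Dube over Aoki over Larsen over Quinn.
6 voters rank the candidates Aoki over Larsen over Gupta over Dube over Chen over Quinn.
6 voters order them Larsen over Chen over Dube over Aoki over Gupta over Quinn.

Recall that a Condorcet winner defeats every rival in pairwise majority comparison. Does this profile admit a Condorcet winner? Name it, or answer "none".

Pairwise majorities:
Chen–Larsen: Larsen 16–9.
Chen vs Gupta: Gupta, 13–12.
Chen vs Dube: Chen wins 14–11.
Chen vs Quinn: 1+5+3+6+6 = 21 for Chen, 4 for Quinn — Chen by 21–4.
Chen vs Aoki: Chen wins 19–6.
Larsen vs Gupta: 13 to 12, Larsen.
Larsen vs Dube: Larsen is ranked higher on 1+6+6 = 13 ballots, Dube on 12. Larsen wins 13–12.
Larsen vs Quinn: 3+1+5+3+6+6 = 24 for Larsen, 1 for Quinn — Larsen by 24–1.
Larsen vs Aoki: 3+1+6 = 10 for Larsen, 15 for Aoki — Aoki by 15–10.
Gupta vs Dube: Dube wins 16–9.
Gupta–Quinn: Gupta 24–1.
Gupta vs Aoki: 3+1+1+5+3 = 13 for Gupta, 12 for Aoki — Gupta by 13–12.
Dube vs Quinn: 3+1+5+3+6+6 = 24 for Dube, 1 for Quinn — Dube by 24–1.
Dube vs Aoki: Dube, 19–6.
Quinn vs Aoki: Quinn is ranked higher on 3+1 = 4 ballots, Aoki on 21. Aoki wins 21–4.
Every candidate loses at least once (Chen loses to Larsen; Larsen loses to Aoki; Gupta loses to Larsen; Dube loses to Chen; Quinn loses to Chen; Aoki loses to Chen). The majority relation contains the cycle Chen → Dube → Gupta → Chen, so there is no Condorcet winner.

none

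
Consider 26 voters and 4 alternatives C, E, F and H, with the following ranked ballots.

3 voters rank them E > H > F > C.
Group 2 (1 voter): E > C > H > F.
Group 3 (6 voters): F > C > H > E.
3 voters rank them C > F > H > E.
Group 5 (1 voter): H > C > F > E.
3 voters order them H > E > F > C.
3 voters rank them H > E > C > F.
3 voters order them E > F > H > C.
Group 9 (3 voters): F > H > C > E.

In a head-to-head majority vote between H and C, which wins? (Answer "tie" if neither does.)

H

Ballots ranking H above C: 3 + 1 + 3 + 3 + 3 + 3 = 16.
Ballots ranking C above H: 26 − 16 = 10.
H wins the head-to-head 16–10.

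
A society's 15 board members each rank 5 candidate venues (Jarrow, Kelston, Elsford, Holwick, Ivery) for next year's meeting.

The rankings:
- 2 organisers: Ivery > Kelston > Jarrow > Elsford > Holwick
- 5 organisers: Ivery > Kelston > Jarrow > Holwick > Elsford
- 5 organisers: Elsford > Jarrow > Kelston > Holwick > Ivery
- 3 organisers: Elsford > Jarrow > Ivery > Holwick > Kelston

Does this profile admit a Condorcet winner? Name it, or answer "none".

Elsford

Head-to-head results (15 organisers):
Jarrow–Kelston: Jarrow 8–7.
Jarrow–Elsford: Elsford 8–7.
Jarrow vs Holwick: Jarrow wins 15–0.
Jarrow–Ivery: Jarrow 8–7.
Kelston vs Elsford: Elsford wins 8–7.
Kelston vs Holwick: Kelston, 12–3.
Kelston vs Ivery: Ivery wins 10–5.
Elsford vs Holwick: Elsford wins 10–5.
Elsford–Ivery: Elsford 8–7.
Holwick vs Ivery: Ivery, 10–5.
Elsford wins every pairwise contest, so Elsford is the Condorcet winner.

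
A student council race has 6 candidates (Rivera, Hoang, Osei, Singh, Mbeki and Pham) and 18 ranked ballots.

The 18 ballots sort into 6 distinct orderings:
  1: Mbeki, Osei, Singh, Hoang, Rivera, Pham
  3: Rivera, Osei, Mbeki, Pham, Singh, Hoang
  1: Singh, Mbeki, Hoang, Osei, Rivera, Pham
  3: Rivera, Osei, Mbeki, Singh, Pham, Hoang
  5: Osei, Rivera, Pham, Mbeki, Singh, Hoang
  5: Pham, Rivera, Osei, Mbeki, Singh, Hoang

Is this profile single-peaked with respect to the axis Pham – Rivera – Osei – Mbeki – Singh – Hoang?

yes

Axis positions: Pham=1, Rivera=2, Osei=3, Mbeki=4, Singh=5, Hoang=6.
Faction 1 (peak Mbeki at position 4): ranking walks positions 4-3-5-6-2-1, expanding outward from the peak — single-peaked.
Faction 2 (peak Rivera at position 2): ranking walks positions 2-3-4-1-5-6, expanding outward from the peak — single-peaked.
Faction 3 (peak Singh at position 5): ranking walks positions 5-4-6-3-2-1, expanding outward from the peak — single-peaked.
Faction 4 (peak Rivera at position 2): ranking walks positions 2-3-4-5-1-6, expanding outward from the peak — single-peaked.
Faction 5 (peak Osei at position 3): ranking walks positions 3-2-1-4-5-6, expanding outward from the peak — single-peaked.
Faction 6 (peak Pham at position 1): ranking walks positions 1-2-3-4-5-6, expanding outward from the peak — single-peaked.
Every ranking is single-peaked on this axis.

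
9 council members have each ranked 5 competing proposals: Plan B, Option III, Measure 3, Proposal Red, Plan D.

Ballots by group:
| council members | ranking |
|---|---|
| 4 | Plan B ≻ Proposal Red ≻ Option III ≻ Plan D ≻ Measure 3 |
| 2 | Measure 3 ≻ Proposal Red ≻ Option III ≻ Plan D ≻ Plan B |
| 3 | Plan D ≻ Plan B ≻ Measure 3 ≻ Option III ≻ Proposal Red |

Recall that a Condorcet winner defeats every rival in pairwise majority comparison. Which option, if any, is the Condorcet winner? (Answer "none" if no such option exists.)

none

Check each pair by majority over 9 ballots:
Plan B vs Option III: Plan B preferred on 4+3 = 7 ballots; Plan B wins 7–2.
Plan B vs Measure 3: 7 to 2, Plan B.
Plan B vs Proposal Red: Plan B, 7–2.
Plan B vs Plan D: Plan D, 5–4.
Option III vs Measure 3: Measure 3 wins 5–4.
Option III vs Proposal Red: Proposal Red wins 6–3.
Option III vs Plan D: Option III, 6–3.
Measure 3 vs Proposal Red: Measure 3 wins 5–4.
Measure 3 vs Plan D: Plan D wins 7–2.
Proposal Red vs Plan D: Proposal Red wins 6–3.
Every option loses at least once (Plan B loses to Plan D; Option III loses to Plan B; Measure 3 loses to Plan B; Proposal Red loses to Plan B; Plan D loses to Option III). The majority relation contains the cycle Plan B beats Option III beats Plan D beats Plan B, so there is no Condorcet winner.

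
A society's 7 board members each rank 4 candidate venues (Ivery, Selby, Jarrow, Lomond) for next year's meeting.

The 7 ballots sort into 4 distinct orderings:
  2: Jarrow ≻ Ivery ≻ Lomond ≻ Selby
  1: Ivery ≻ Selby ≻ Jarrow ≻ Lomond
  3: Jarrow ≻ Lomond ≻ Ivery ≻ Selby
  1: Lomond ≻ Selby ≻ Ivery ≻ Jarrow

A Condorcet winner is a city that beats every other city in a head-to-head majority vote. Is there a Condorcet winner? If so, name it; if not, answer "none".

Jarrow

Pairwise majorities:
Ivery vs Selby: Ivery, 6–1.
Ivery vs Jarrow: Jarrow, 5–2.
Ivery–Lomond: Lomond 4–3.
Selby–Jarrow: Jarrow 5–2.
Selby–Lomond: Lomond 6–1.
Jarrow–Lomond: Jarrow 6–1.
Jarrow beats each of Ivery, Selby, Lomond — Jarrow is the Condorcet winner.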